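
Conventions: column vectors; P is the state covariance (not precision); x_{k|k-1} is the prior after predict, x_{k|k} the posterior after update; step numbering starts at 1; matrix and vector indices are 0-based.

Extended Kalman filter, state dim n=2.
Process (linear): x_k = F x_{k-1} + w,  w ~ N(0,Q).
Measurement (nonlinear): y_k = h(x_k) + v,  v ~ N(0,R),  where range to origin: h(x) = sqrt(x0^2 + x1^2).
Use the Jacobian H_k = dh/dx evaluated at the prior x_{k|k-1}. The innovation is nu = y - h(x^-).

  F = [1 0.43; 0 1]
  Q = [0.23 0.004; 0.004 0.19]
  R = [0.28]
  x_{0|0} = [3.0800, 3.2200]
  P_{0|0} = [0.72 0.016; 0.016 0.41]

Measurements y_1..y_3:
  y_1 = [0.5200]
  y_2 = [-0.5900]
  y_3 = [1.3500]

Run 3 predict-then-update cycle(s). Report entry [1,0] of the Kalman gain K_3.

step 1: x^-=[4.4646, 3.2200]  P^-=[1.0396 0.1963; 0.1963 0.6000]  H_jac=[0.8111 0.5850]  S=[1.3554]  K=[0.7068; 0.3764]  nu=[-4.9846]  x^+=[0.9416, 1.3438]  P^+=[0.3625 -0.1643; -0.1643 0.4080]
step 2: x^-=[1.5194, 1.3438]  P^-=[0.5266 0.0151; 0.0151 0.5980]  H_jac=[0.7491 0.6625]  S=[0.8530]  K=[0.4742; 0.4777]  nu=[-2.6184]  x^+=[0.2776, 0.0929]  P^+=[0.3348 -0.1781; -0.1781 0.4033]
step 3: x^-=[0.3176, 0.0929]  P^-=[0.4862 -0.0007; -0.0007 0.5933]  H_jac=[0.9598 0.2808]  S=[0.7743]  K=[0.6024; 0.2143]  nu=[1.0191]  x^+=[0.9315, 0.3113]  P^+=[0.2052 -0.1006; -0.1006 0.5577]

K[1,0] = 0.2143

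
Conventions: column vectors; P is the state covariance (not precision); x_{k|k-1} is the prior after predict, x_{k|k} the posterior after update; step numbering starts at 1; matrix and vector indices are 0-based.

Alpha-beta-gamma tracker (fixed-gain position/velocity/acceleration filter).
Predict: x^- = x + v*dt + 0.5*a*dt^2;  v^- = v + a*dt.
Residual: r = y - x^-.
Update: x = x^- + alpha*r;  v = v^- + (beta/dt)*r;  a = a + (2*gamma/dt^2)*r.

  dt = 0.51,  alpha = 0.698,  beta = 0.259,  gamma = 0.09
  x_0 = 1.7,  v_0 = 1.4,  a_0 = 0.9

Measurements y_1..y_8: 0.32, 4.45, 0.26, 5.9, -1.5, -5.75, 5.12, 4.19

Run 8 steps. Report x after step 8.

x_post = 2.9057

step 1: x_pred=2.5310  r=-2.2110  x^+=0.9877  v^+=0.7361  a^+=-0.6301
step 2: x_pred=1.2812  r=3.1688  x^+=3.4930  v^+=2.0240  a^+=1.5628
step 3: x_pred=4.7285  r=-4.4685  x^+=1.6095  v^+=0.5517  a^+=-1.5296
step 4: x_pred=1.6920  r=4.2080  x^+=4.6292  v^+=1.9087  a^+=1.3825
step 5: x_pred=5.7824  r=-7.2824  x^+=0.6993  v^+=-1.0845  a^+=-3.6572
step 6: x_pred=-0.3295  r=-5.4205  x^+=-4.1130  v^+=-5.7025  a^+=-7.4084
step 7: x_pred=-7.9847  r=13.1047  x^+=1.1624  v^+=-2.8256  a^+=1.6606
step 8: x_pred=-0.0627  r=4.2527  x^+=2.9057  v^+=0.1810  a^+=4.6037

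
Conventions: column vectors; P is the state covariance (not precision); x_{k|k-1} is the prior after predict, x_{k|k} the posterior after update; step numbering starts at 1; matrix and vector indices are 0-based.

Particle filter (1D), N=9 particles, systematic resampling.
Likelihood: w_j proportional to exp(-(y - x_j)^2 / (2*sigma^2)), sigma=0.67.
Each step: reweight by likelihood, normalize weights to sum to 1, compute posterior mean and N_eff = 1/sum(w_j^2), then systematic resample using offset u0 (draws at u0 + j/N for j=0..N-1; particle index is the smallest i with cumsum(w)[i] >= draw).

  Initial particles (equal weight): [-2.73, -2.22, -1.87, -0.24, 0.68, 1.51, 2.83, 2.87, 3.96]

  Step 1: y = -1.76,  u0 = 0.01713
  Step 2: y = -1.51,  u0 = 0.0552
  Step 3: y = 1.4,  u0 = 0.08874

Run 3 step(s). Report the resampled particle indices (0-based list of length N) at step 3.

step 1: w=[0.1590, 0.3583, 0.4475, 0.0346, 0.0006, 0.0000, 0.0000, 0.0000, 0.0000]  mean=-2.0742  Neff=2.8161  idx=[0, 0, 1, 1, 1, 2, 2, 2, 2]
step 2: w=[0.0343, 0.0343, 0.1027, 0.1027, 0.1027, 0.1558, 0.1558, 0.1558, 0.1558]  mean=-2.0368  Neff=7.6264  idx=[1, 2, 4, 5, 5, 6, 7, 7, 8]
step 3: w=[0.0001, 0.0111, 0.0111, 0.1629, 0.1629, 0.1629, 0.1629, 0.1629, 0.1629]  mean=-1.8779  Neff=6.2677  idx=[3, 4, 4, 5, 6, 6, 7, 8, 8]

resampled_idx = [3, 4, 4, 5, 6, 6, 7, 8, 8]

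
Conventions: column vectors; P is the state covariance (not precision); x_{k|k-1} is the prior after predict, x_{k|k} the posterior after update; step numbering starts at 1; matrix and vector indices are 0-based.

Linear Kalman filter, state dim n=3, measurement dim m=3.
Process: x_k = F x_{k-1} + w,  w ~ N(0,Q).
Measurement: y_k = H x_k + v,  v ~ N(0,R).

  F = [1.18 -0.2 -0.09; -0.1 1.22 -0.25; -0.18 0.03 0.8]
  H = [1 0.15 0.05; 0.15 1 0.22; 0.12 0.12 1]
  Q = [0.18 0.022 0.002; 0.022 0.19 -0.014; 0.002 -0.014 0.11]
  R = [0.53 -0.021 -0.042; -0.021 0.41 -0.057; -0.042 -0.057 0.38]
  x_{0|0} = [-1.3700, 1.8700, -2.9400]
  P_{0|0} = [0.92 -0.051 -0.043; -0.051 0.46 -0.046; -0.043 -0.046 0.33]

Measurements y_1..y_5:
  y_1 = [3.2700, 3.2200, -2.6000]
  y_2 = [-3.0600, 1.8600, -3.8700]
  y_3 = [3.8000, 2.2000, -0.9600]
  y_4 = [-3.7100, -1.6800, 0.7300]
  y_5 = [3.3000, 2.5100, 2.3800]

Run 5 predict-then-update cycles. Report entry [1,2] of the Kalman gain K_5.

K[1,2] = 0.0139

step 1: x^-=[-1.7260, 3.1534, -2.0493]  P^-=[1.5136 -0.2508 -0.2574; -0.2508 0.9428 -0.0783; -0.2574 -0.0783 0.3621]  S=[1.9636 0.0300 -0.1310; 0.0300 1.2778 0.0027; -0.1310 0.0027 0.6897]  K=[0.7456 -0.0804 -0.0115; -0.0689 0.6966 -0.0089; -0.0975 -0.0278 0.4482]  nu=[4.6255, 0.7763, -0.7220]  x^+=[1.6686, 3.3819, -2.8455]  P^+=[0.4150 -0.0949 -0.0695; -0.0949 0.3165 -0.0668; -0.0695 -0.0668 0.1924]
step 2: x^-=[1.5487, 4.6704, -2.4753]  P^-=[0.8293 -0.2145 -0.1646; -0.2145 0.7377 -0.0745; -0.1646 -0.0745 0.2647]  S=[1.2946 -0.0460 -0.1228; -0.0460 1.0711 -0.0305; -0.1228 -0.0305 0.6037]  K=[0.6030 -0.0930 -0.0325; -0.0603 0.6408 0.0006; -0.0915 -0.0317 0.3707]  nu=[-5.1855, -2.4982, -2.1410]  x^+=[-1.2762, 3.3810, -2.7154]  P^+=[0.3389 -0.0860 -0.0627; -0.0860 0.2896 -0.0582; -0.0627 -0.0582 0.1610]
step 3: x^-=[-1.9378, 4.9313, -1.8412]  P^-=[0.7166 -0.1891 -0.1402; -0.1891 0.6879 -0.0645; -0.1402 -0.0645 0.2405]  S=[1.1910 -0.0383 -0.1088; -0.0383 1.0313 -0.0257; -0.1088 -0.0257 0.5861]  K=[0.5664 -0.0888 -0.0300; -0.0539 0.6240 0.0094; -0.0845 -0.0260 0.3516]  nu=[5.0901, -2.0356, 0.5219]  x^+=[1.1104, 3.3915, -2.0346]  P^+=[0.3185 -0.0815 -0.0586; -0.0815 0.2805 -0.0536; -0.0586 -0.0536 0.1521]
step 4: x^-=[0.8151, 4.5352, -1.7258]  P^-=[0.6848 -0.1795 -0.1316; -0.1795 0.6698 -0.0602; -0.1316 -0.0602 0.2331]  S=[1.1626 -0.0338 -0.1027; -0.0338 1.0174 -0.0228; -0.1027 -0.0228 0.5814]  K=[0.5553 -0.0861 -0.0274; -0.0516 0.6174 0.0128; -0.0810 -0.0231 0.3461]  nu=[-5.1190, -5.9578, 1.8138]  x^+=[-1.5641, 1.1440, -0.5457]  P^+=[0.3121 -0.0798 -0.0567; -0.0798 0.2768 -0.0518; -0.0567 -0.0518 0.1493]
step 5: x^-=[-2.0254, 1.6885, -0.1207]  P^-=[0.6747 -0.1761 -0.1284; -0.1761 0.6628 -0.0586; -0.1284 -0.0586 0.2306]  S=[1.1536 -0.0320 -0.1002; -0.0320 1.0120 -0.0217; -0.1002 -0.0217 0.5799]  K=[0.5517 -0.0851 -0.0261; -0.0508 0.6147 0.0139; -0.0796 -0.0219 0.3444]  nu=[5.0781, 1.1518, 2.5411]  x^+=[0.6121, 2.1741, 0.3248]  P^+=[0.3100 -0.0792 -0.0559; -0.0792 0.2755 -0.0512; -0.0559 -0.0512 0.1483]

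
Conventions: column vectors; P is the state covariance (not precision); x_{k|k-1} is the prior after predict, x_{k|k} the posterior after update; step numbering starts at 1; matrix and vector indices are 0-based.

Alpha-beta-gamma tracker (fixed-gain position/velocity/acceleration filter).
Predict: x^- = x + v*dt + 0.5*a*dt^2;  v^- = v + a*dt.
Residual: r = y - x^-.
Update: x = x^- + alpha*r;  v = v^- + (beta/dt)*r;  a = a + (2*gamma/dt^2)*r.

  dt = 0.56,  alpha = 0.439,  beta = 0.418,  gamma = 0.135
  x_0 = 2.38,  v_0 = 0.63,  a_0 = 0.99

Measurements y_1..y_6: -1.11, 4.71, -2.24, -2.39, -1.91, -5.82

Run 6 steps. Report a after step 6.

a_post = -1.0539

step 1: x_pred=2.8880  r=-3.9980  x^+=1.1329  v^+=-1.7998  a^+=-2.4522
step 2: x_pred=-0.2595  r=4.9695  x^+=1.9221  v^+=0.5363  a^+=1.8264
step 3: x_pred=2.5088  r=-4.7488  x^+=0.4241  v^+=-1.9855  a^+=-2.2622
step 4: x_pred=-1.0425  r=-1.3475  x^+=-1.6341  v^+=-4.2582  a^+=-3.4223
step 5: x_pred=-4.5552  r=2.6452  x^+=-3.3940  v^+=-4.2002  a^+=-1.1448
step 6: x_pred=-5.9256  r=0.1056  x^+=-5.8792  v^+=-4.7625  a^+=-1.0539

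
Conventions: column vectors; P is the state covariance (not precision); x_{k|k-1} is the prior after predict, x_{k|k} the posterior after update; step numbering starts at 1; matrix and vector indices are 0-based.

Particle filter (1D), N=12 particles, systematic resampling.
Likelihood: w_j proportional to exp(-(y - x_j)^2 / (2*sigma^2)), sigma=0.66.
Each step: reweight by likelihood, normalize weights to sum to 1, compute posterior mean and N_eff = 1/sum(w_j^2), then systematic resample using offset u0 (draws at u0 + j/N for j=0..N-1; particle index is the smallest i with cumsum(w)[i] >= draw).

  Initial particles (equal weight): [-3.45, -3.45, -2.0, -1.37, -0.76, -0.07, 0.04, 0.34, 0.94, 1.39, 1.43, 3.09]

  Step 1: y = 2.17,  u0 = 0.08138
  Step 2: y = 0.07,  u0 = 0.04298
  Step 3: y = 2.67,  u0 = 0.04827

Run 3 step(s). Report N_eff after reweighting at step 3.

N_eff = 10.0737

step 1: w=[0.0000, 0.0000, 0.0000, 0.0000, 0.0000, 0.0020, 0.0034, 0.0133, 0.1090, 0.3079, 0.3302, 0.2343]  mean=1.7310  Neff=3.6931  idx=[8, 9, 9, 9, 9, 10, 10, 10, 10, 11, 11, 11]
step 2: w=[0.2914, 0.0940, 0.0940, 0.0940, 0.0940, 0.0831, 0.0831, 0.0831, 0.0831, 0.0000, 0.0000, 0.0000]  mean=1.2723  Neff=6.7615  idx=[0, 0, 0, 1, 1, 2, 3, 4, 5, 6, 7, 8]
step 3: w=[0.0209, 0.0209, 0.0209, 0.0988, 0.0988, 0.0988, 0.0988, 0.0988, 0.1109, 0.1109, 0.1109, 0.1109]  mean=1.3796  Neff=10.0737  idx=[2, 3, 4, 5, 6, 7, 7, 8, 9, 10, 10, 11]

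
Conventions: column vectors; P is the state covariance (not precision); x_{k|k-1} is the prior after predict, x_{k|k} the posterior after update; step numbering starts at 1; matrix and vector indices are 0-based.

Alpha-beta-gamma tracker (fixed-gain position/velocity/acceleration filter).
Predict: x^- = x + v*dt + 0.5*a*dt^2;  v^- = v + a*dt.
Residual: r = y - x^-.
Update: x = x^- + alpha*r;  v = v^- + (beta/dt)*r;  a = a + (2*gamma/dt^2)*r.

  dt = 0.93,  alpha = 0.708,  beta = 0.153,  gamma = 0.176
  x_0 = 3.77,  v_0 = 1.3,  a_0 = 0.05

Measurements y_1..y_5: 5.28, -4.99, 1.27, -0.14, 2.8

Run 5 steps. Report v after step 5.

step 1: x_pred=5.0006  r=0.2794  x^+=5.1984  v^+=1.3925  a^+=0.1637
step 2: x_pred=6.5642  r=-11.5542  x^+=-1.6162  v^+=-0.3561  a^+=-4.5387
step 3: x_pred=-3.9101  r=5.1801  x^+=-0.2426  v^+=-3.7249  a^+=-2.4304
step 4: x_pred=-4.7578  r=4.6178  x^+=-1.4884  v^+=-5.2255  a^+=-0.5511
step 5: x_pred=-6.5864  r=9.3864  x^+=0.0592  v^+=-4.1938  a^+=3.2690

v_post = -4.1938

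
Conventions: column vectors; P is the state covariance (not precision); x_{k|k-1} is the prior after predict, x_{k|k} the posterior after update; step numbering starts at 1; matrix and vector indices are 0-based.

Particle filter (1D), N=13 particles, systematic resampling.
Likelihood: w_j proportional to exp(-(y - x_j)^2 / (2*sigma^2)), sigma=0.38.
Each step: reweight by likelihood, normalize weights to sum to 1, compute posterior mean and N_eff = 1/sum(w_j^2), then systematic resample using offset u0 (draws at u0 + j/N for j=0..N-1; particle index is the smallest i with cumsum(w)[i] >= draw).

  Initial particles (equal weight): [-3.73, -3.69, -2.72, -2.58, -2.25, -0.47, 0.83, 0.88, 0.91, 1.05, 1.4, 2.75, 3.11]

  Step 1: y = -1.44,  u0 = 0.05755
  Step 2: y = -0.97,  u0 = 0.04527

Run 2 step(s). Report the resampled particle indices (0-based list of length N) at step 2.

resampled_idx = [10, 10, 10, 10, 11, 11, 11, 11, 11, 12, 12, 12, 12]

step 1: w=[0.0000, 0.0000, 0.0220, 0.0711, 0.6605, 0.2464, 0.0000, 0.0000, 0.0000, 0.0000, 0.0000, 0.0000, 0.0000]  mean=-1.8453  Neff=1.9902  idx=[3, 4, 4, 4, 4, 4, 4, 4, 4, 4, 5, 5, 5]
step 2: w=[0.0001, 0.0027, 0.0027, 0.0027, 0.0027, 0.0027, 0.0027, 0.0027, 0.0027, 0.0027, 0.3253, 0.3253, 0.3253]  mean=-0.5128  Neff=3.1488  idx=[10, 10, 10, 10, 11, 11, 11, 11, 11, 12, 12, 12, 12]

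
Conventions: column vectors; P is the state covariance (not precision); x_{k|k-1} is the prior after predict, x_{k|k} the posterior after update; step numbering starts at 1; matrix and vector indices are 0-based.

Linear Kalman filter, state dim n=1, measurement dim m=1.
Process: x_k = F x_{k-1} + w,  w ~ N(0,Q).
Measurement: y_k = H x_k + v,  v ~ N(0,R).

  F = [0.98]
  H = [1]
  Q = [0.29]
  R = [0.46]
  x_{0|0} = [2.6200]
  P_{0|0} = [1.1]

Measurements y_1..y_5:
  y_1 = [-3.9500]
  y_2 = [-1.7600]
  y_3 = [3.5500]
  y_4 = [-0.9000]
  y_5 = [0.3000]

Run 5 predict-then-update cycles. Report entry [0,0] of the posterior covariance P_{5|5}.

P_post[0,0] = 0.2455

step 1: x^-=[2.5676]  P^-=[1.3464]  S=[1.8064]  K=[0.7454]  nu=[-6.5176]  x^+=[-2.2903]  P^+=[0.3429]
step 2: x^-=[-2.2445]  P^-=[0.6193]  S=[1.0793]  K=[0.5738]  nu=[0.4845]  x^+=[-1.9665]  P^+=[0.2639]
step 3: x^-=[-1.9272]  P^-=[0.5435]  S=[1.0035]  K=[0.5416]  nu=[5.4772]  x^+=[1.0393]  P^+=[0.2491]
step 4: x^-=[1.0185]  P^-=[0.5293]  S=[0.9893]  K=[0.5350]  nu=[-1.9185]  x^+=[-0.0079]  P^+=[0.2461]
step 5: x^-=[-0.0078]  P^-=[0.5264]  S=[0.9864]  K=[0.5336]  nu=[0.3078]  x^+=[0.1565]  P^+=[0.2455]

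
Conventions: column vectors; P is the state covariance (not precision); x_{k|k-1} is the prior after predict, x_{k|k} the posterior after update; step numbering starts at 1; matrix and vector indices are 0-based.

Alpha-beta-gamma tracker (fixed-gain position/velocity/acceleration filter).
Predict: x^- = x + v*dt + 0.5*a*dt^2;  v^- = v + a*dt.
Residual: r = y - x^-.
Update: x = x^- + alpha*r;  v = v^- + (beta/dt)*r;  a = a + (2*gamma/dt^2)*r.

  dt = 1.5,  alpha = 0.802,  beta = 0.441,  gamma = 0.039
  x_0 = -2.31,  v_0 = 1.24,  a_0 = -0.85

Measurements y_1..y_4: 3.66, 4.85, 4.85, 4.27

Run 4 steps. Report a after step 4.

a_post = -0.6299

step 1: x_pred=-1.4062  r=5.0663  x^+=2.6569  v^+=1.4545  a^+=-0.6744
step 2: x_pred=4.0799  r=0.7701  x^+=4.6975  v^+=0.6693  a^+=-0.6477
step 3: x_pred=4.9729  r=-0.1229  x^+=4.8743  v^+=-0.3383  a^+=-0.6519
step 4: x_pred=3.6334  r=0.6366  x^+=4.1440  v^+=-1.1291  a^+=-0.6299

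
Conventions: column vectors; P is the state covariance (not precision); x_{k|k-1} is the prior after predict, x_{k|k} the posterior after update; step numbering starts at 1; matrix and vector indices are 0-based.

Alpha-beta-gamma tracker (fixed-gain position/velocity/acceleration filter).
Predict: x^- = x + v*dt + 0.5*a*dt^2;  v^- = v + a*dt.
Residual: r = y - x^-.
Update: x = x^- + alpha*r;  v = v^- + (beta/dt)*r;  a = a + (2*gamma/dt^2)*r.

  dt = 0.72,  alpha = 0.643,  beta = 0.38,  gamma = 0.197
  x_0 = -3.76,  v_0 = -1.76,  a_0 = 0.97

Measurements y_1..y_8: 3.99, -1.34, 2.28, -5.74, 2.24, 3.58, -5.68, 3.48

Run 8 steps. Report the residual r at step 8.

resid = 11.3901

step 1: x_pred=-4.7758  r=8.7658  x^+=0.8606  v^+=3.5648  a^+=7.6323
step 2: x_pred=5.4055  r=-6.7455  x^+=1.0682  v^+=5.4999  a^+=2.5054
step 3: x_pred=5.6775  r=-3.3975  x^+=3.4929  v^+=5.5107  a^+=-0.0767
step 4: x_pred=7.4407  r=-13.1807  x^+=-1.0345  v^+=-1.5011  a^+=-10.0945
step 5: x_pred=-4.7317  r=6.9717  x^+=-0.2489  v^+=-5.0895  a^+=-4.7957
step 6: x_pred=-5.1564  r=8.7364  x^+=0.4611  v^+=-3.9316  a^+=1.8442
step 7: x_pred=-1.8916  r=-3.7884  x^+=-4.3275  v^+=-4.6032  a^+=-1.0351
step 8: x_pred=-7.9101  r=11.3901  x^+=-0.5863  v^+=0.6631  a^+=7.6218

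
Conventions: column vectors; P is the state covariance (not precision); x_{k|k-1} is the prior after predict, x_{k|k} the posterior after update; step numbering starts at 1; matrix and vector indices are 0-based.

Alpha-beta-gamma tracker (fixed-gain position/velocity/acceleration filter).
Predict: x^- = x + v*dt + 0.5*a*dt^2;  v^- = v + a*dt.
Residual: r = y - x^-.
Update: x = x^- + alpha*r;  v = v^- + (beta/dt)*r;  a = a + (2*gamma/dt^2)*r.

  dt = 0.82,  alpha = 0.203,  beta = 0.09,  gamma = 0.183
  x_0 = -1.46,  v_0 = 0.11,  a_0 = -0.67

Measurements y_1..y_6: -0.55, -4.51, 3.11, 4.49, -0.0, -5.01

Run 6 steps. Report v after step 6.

step 1: x_pred=-1.5951  r=1.0451  x^+=-1.3829  v^+=-0.3247  a^+=-0.1012
step 2: x_pred=-1.6832  r=-2.8268  x^+=-2.2570  v^+=-0.7179  a^+=-1.6399
step 3: x_pred=-3.3970  r=6.5070  x^+=-2.0761  v^+=-1.3484  a^+=1.9020
step 4: x_pred=-2.5423  r=7.0323  x^+=-1.1148  v^+=0.9831  a^+=5.7299
step 5: x_pred=1.6178  r=-1.6178  x^+=1.2894  v^+=5.5040  a^+=4.8493
step 6: x_pred=7.4330  r=-12.4430  x^+=4.9071  v^+=8.1148  a^+=-1.9237

v_post = 8.1148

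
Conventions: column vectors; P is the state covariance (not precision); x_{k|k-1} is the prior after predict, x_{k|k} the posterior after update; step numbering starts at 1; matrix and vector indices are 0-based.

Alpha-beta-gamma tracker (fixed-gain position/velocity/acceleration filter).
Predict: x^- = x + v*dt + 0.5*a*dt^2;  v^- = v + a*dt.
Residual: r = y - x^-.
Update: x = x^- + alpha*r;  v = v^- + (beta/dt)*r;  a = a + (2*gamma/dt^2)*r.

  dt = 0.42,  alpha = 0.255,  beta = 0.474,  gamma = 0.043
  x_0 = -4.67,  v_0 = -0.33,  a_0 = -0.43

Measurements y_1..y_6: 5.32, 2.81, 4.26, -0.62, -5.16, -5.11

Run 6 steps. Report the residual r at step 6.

resid = -0.4492

step 1: x_pred=-4.8465  r=10.1665  x^+=-2.2541  v^+=10.9631  a^+=4.5265
step 2: x_pred=2.7497  r=0.0603  x^+=2.7650  v^+=12.9323  a^+=4.5559
step 3: x_pred=8.5984  r=-4.3384  x^+=7.4921  v^+=9.9495  a^+=2.4408
step 4: x_pred=11.8862  r=-12.5062  x^+=8.6971  v^+=-3.1395  a^+=-3.6563
step 5: x_pred=7.0560  r=-12.2160  x^+=3.9410  v^+=-18.4618  a^+=-9.6120
step 6: x_pred=-4.6608  r=-0.4492  x^+=-4.7753  v^+=-23.0058  a^+=-9.8310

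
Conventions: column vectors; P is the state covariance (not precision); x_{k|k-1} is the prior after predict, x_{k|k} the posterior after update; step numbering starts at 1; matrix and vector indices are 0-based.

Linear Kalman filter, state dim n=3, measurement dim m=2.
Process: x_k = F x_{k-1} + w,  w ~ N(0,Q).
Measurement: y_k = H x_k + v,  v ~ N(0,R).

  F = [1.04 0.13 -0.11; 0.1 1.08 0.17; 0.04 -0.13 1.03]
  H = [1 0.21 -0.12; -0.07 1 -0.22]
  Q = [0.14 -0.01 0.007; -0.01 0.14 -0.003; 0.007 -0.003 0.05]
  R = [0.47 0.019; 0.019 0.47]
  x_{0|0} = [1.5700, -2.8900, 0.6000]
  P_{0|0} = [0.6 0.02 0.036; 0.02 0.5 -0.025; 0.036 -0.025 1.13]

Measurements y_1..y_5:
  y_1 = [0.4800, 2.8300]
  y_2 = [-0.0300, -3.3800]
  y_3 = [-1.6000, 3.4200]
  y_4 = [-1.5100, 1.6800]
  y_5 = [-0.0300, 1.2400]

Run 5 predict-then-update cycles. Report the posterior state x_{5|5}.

x_post = [-0.7273, 1.8240, 1.3765]

step 1: x^-=[1.1911, -2.8622, 1.0565]  P^-=[0.8090 0.1326 -0.0724; 0.1326 0.7582 0.1044; -0.0724 0.1044 1.2677]  S=[1.3985 0.2837; 0.2837 1.2268]  K=[0.6184 -0.0681; 0.0836 0.5724; -0.1226 -0.1098]  nu=[0.0167, 6.0080]  x^+=[0.7923, 0.5783, 0.3949]  P^+=[0.2924 0.0093 0.0413; 0.0093 0.3193 0.2183; 0.0413 0.2183 1.2242]
step 2: x^-=[0.8558, 0.7710, 0.3633]  P^-=[0.4632 0.0387 -0.0497; 0.0387 0.6343 0.4105; -0.0497 0.4105 1.2995]  S=[0.9874 0.1345; 0.1345 0.9819]  K=[0.4902 -0.0496; 0.0500 0.5444; -0.1413 0.1498]  nu=[-1.0041, -4.0111]  x^+=[0.5627, -1.4630, -0.0958]  P^+=[0.2301 0.0054 0.0152; 0.0054 0.3335 0.3468; 0.0152 0.3468 1.2634]
step 3: x^-=[0.4056, -1.5401, 0.1140]  P^-=[0.3979 0.0123 -0.0653; 0.0123 0.6968 0.5522; -0.0653 0.5522 1.3047]  S=[0.9104 0.1061; 0.1061 0.9852]  K=[0.4543 -0.0501; 0.0339 0.5794; -0.1501 0.2900]  nu=[-1.6685, 5.0135]  x^+=[-0.6038, 1.3084, 1.8182]  P^+=[0.2123 -0.0009 -0.0037; -0.0009 0.3608 0.3995; -0.0037 0.3995 1.2106]
step 4: x^-=[-0.6579, 1.6618, 1.6786]  P^-=[0.3796 -0.0001 -0.0720; -0.0001 0.7443 0.5943; -0.0720 0.5943 1.2335]  S=[0.8874 0.0976; 0.0976 1.0122]  K=[0.4433 -0.0535; 0.0292 0.6034; -0.1445 0.3380]  nu=[-0.9997, 0.3415]  x^+=[-1.1193, 1.8386, 1.9384]  P^+=[0.2069 -0.0049 -0.0123; -0.0049 0.3716 0.3992; -0.0123 0.3992 1.1088]
step 5: x^-=[-1.1383, 2.2033, 1.7128]  P^-=[0.3735 -0.0033 -0.0696; -0.0033 0.7527 0.5736; -0.0696 0.5736 1.1251]  S=[0.8794 0.0968; 0.0968 1.0249]  K=[0.4396 -0.0553; 0.0308 0.6086; -0.1326 0.3354]  nu=[0.8511, -0.6661]  x^+=[-0.7273, 1.8240, 1.3765]  P^+=[0.2052 -0.0064 -0.0143; -0.0064 0.3686 0.3748; -0.0143 0.3748 1.0030]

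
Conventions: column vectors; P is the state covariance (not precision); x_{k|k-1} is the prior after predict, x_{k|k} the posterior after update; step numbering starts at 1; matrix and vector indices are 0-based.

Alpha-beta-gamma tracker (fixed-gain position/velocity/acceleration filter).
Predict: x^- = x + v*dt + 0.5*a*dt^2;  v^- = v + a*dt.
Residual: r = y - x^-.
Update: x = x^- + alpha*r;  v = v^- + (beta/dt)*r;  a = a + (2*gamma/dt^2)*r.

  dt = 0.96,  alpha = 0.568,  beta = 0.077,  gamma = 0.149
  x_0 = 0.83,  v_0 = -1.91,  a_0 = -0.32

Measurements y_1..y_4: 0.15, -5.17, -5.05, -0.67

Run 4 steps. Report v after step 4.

v_post = -2.5717

step 1: x_pred=-1.1511  r=1.3011  x^+=-0.4121  v^+=-2.1128  a^+=0.1007
step 2: x_pred=-2.3940  r=-2.7760  x^+=-3.9708  v^+=-2.2388  a^+=-0.7969
step 3: x_pred=-6.4873  r=1.4373  x^+=-5.6709  v^+=-2.8886  a^+=-0.3322
step 4: x_pred=-8.5970  r=7.9270  x^+=-4.0945  v^+=-2.5717  a^+=2.2310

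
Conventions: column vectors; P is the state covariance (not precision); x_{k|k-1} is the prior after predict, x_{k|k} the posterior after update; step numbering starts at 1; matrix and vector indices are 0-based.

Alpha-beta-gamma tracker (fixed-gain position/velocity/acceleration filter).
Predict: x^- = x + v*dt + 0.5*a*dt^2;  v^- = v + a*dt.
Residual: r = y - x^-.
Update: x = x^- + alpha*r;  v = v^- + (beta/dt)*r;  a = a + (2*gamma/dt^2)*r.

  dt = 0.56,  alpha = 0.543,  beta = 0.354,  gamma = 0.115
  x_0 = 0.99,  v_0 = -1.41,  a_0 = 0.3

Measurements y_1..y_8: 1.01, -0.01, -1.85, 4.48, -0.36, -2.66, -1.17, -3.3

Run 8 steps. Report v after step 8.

v_post = -4.2467

step 1: x_pred=0.2474  r=0.7626  x^+=0.6615  v^+=-0.7600  a^+=0.8593
step 2: x_pred=0.3707  r=-0.3807  x^+=0.1640  v^+=-0.5194  a^+=0.5801
step 3: x_pred=-0.0359  r=-1.8141  x^+=-1.0210  v^+=-1.3413  a^+=-0.7504
step 4: x_pred=-1.8898  r=6.3698  x^+=1.5690  v^+=2.2651  a^+=3.9213
step 5: x_pred=3.4523  r=-3.8123  x^+=1.3822  v^+=2.0511  a^+=1.1253
step 6: x_pred=2.7073  r=-5.3673  x^+=-0.2071  v^+=-0.7116  a^+=-2.8112
step 7: x_pred=-1.0465  r=-0.1235  x^+=-1.1135  v^+=-2.3640  a^+=-2.9018
step 8: x_pred=-2.8924  r=-0.4076  x^+=-3.1137  v^+=-4.2467  a^+=-3.2007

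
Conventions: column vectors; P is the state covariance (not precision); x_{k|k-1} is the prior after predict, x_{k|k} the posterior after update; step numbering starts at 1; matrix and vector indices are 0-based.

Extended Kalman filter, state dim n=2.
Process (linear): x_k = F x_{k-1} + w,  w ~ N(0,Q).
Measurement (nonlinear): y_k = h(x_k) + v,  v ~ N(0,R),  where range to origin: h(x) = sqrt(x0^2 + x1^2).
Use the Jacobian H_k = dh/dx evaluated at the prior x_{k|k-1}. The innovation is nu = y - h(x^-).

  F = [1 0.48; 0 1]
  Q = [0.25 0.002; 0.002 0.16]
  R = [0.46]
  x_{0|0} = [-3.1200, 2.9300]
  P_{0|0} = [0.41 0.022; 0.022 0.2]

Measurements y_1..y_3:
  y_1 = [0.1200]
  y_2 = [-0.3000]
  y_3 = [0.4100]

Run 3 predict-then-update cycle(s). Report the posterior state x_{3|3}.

step 1: x^-=[-1.7136, 2.9300]  P^-=[0.7272 0.1200; 0.1200 0.3600]  H_jac=[-0.5048 0.8632]  S=[0.8090]  K=[-0.3258; 0.3092]  nu=[-3.2743]  x^+=[-0.6470, 1.9175]  P^+=[0.6414 0.2015; 0.2015 0.2826]
step 2: x^-=[0.2734, 1.9175]  P^-=[1.1499 0.3392; 0.3392 0.4426]  H_jac=[0.1412 0.9900]  S=[1.0115]  K=[0.4924; 0.4805]  nu=[-2.2369]  x^+=[-0.8280, 0.8426]  P^+=[0.9046 0.0998; 0.0998 0.2091]
step 3: x^-=[-0.4236, 0.8426]  P^-=[1.2986 0.2022; 0.2022 0.3691]  H_jac=[-0.4492 0.8934]  S=[0.8544]  K=[-0.4714; 0.2796]  nu=[-0.5331]  x^+=[-0.1723, 0.6935]  P^+=[1.1088 0.3148; 0.3148 0.3022]

x_post = [-0.1723, 0.6935]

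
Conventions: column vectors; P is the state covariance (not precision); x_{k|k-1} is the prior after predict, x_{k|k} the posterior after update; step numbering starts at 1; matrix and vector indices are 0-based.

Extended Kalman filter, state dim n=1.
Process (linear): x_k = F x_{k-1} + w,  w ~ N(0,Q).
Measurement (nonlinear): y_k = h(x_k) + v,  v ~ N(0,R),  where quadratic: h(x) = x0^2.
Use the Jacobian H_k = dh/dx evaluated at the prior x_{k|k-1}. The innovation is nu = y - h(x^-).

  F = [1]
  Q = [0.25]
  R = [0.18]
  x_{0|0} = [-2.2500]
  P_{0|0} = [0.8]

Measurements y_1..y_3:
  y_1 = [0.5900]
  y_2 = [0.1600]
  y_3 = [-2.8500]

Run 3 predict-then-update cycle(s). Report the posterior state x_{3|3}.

step 1: x^-=[-2.2500]  P^-=[1.0500]  H_jac=[-4.5000]  S=[21.4425]  K=[-0.2204]  nu=[-4.4725]  x^+=[-1.2645]  P^+=[0.0088]
step 2: x^-=[-1.2645]  P^-=[0.2588]  H_jac=[-2.5289]  S=[1.8352]  K=[-0.3566]  nu=[-1.4388]  x^+=[-0.7513]  P^+=[0.0254]
step 3: x^-=[-0.7513]  P^-=[0.2754]  H_jac=[-1.5026]  S=[0.8018]  K=[-0.5161]  nu=[-3.4145]  x^+=[1.0109]  P^+=[0.0618]

x_post = [1.0109]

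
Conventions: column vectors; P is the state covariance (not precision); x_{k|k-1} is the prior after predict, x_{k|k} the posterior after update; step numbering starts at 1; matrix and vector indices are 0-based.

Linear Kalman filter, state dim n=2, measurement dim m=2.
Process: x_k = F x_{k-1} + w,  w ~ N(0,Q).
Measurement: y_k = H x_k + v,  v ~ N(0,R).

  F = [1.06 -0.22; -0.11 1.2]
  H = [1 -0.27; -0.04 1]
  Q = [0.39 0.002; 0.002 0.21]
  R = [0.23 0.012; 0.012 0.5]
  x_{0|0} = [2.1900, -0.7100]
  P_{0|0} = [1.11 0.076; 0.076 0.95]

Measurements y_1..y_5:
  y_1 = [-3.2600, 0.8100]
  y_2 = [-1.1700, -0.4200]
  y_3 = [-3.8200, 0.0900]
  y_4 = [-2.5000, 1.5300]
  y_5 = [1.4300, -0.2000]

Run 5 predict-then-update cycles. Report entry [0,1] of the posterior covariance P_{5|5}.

step 1: x^-=[2.4776, -1.0929]  P^-=[1.6477 -0.2797; -0.2797 1.5714]  S=[2.1433 -0.7609; -0.7609 2.0964]  K=[0.8557 0.1457; -0.0694 0.7297]  nu=[-6.0327, 2.0020]  x^+=[-2.3931, 0.7866]  P^+=[0.2234 0.0921; 0.0921 0.3677]
step 2: x^-=[-2.7097, 1.2072]  P^-=[0.6159 -0.0018; -0.0018 0.7179]  S=[0.8992 -0.2083; -0.2083 1.2190]  K=[0.7085 0.0994; -0.0845 0.5745]  nu=[1.8657, -1.7356]  x^+=[-1.5604, 0.0524]  P^+=[0.1818 0.0655; 0.0655 0.2889]
step 3: x^-=[-1.6655, 0.2346]  P^-=[0.5777 -0.0106; -0.0106 0.6109]  S=[0.8580 -0.1868; -0.1868 1.1127]  K=[0.6955 0.0864; -0.0882 0.5346]  nu=[-2.0911, -0.2112]  x^+=[-3.1382, 0.3062]  P^+=[0.1768 0.0586; 0.0586 0.2686]
step 4: x^-=[-3.3938, 0.7126]  P^-=[0.5743 -0.0135; -0.0135 0.5834]  S=[0.8542 -0.1822; -0.1822 1.0854]  K=[0.6944 0.0829; -0.0887 0.5231]  nu=[1.0862, 0.6816]  x^+=[-2.5831, 0.9729]  P^+=[0.1760 0.0568; 0.0568 0.2628]
step 5: x^-=[-2.9521, 1.4516]  P^-=[0.5740 -0.0142; -0.0142 0.5755]  S=[0.8537 -0.1807; -0.1807 1.0776]  K=[0.6943 0.0819; -0.0887 0.5197]  nu=[4.7740, -1.7697]  x^+=[0.2174, 0.1085]  P^+=[0.1759 0.0563; 0.0563 0.2611]

P_post[0,1] = 0.0563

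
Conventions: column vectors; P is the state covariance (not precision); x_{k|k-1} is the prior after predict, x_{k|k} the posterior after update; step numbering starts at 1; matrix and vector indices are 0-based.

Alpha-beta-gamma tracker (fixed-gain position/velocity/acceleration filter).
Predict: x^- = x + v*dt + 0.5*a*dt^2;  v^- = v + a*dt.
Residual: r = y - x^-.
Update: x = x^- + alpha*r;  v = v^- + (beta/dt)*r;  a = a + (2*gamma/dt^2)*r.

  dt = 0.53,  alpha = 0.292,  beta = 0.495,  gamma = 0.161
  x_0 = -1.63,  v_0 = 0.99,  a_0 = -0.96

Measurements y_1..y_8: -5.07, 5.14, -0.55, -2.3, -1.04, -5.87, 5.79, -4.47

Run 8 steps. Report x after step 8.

step 1: x_pred=-1.2401  r=-3.8299  x^+=-2.3585  v^+=-3.0958  a^+=-5.3502
step 2: x_pred=-4.7506  r=9.8906  x^+=-1.8626  v^+=3.3061  a^+=5.9876
step 3: x_pred=0.7306  r=-1.2806  x^+=0.3567  v^+=5.2835  a^+=4.5196
step 4: x_pred=3.7917  r=-6.0917  x^+=2.0129  v^+=1.9894  a^+=-2.4634
step 5: x_pred=2.7213  r=-3.7613  x^+=1.6230  v^+=-2.8291  a^+=-6.7751
step 6: x_pred=-0.8280  r=-5.0420  x^+=-2.3002  v^+=-11.1290  a^+=-12.5548
step 7: x_pred=-9.9619  r=15.7519  x^+=-5.3624  v^+=-3.0713  a^+=5.5018
step 8: x_pred=-6.2174  r=1.7474  x^+=-5.7072  v^+=1.4767  a^+=7.5050

x_post = -5.7072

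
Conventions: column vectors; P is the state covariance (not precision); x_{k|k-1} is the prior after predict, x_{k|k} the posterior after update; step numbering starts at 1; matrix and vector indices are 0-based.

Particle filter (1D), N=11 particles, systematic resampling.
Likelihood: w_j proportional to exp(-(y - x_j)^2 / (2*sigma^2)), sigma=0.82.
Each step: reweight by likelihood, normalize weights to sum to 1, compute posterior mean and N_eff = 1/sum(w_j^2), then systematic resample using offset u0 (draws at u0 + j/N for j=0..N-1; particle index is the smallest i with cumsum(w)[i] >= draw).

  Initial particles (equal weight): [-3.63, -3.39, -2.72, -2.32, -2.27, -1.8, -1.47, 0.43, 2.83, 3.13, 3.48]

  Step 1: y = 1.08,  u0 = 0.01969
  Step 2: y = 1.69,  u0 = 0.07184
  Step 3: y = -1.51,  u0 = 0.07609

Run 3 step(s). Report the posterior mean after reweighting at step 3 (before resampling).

post_mean = 0.4300

step 1: w=[0.0000, 0.0000, 0.0000, 0.0002, 0.0003, 0.0023, 0.0088, 0.8105, 0.1138, 0.0488, 0.0153]  mean=0.8582  Neff=1.4869  idx=[7, 7, 7, 7, 7, 7, 7, 7, 7, 8, 8]
step 2: w=[0.0871, 0.0871, 0.0871, 0.0871, 0.0871, 0.0871, 0.0871, 0.0871, 0.0871, 0.1079, 0.1079]  mean=0.9481  Neff=10.9149  idx=[0, 1, 2, 3, 4, 6, 7, 8, 9, 9, 10]
step 3: w=[0.1250, 0.1250, 0.1250, 0.1250, 0.1250, 0.1250, 0.1250, 0.1250, 0.0000, 0.0000, 0.0000]  mean=0.4300  Neff=8.0001  idx=[0, 1, 2, 2, 3, 4, 4, 5, 6, 7, 7]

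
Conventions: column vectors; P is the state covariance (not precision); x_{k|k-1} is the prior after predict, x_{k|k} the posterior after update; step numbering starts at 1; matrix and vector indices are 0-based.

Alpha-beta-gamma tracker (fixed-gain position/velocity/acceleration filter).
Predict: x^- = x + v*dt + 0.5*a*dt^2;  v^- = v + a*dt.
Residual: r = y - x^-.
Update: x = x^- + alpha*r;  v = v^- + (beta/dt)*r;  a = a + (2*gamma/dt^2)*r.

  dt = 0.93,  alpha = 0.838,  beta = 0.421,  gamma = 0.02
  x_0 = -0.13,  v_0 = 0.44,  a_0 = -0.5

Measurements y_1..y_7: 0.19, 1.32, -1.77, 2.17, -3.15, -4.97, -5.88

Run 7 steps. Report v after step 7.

step 1: x_pred=0.0630  r=0.1270  x^+=0.1694  v^+=0.0325  a^+=-0.4941
step 2: x_pred=-0.0140  r=1.3340  x^+=1.1039  v^+=0.1769  a^+=-0.4324
step 3: x_pred=1.0814  r=-2.8514  x^+=-1.3081  v^+=-1.5161  a^+=-0.5643
step 4: x_pred=-2.9621  r=5.1321  x^+=1.3386  v^+=0.2824  a^+=-0.3270
step 5: x_pred=1.4598  r=-4.6098  x^+=-2.4032  v^+=-2.1085  a^+=-0.5401
step 6: x_pred=-4.5977  r=-0.3723  x^+=-4.9097  v^+=-2.7794  a^+=-0.5574
step 7: x_pred=-7.7355  r=1.8555  x^+=-6.1806  v^+=-2.4577  a^+=-0.4715

v_post = -2.4577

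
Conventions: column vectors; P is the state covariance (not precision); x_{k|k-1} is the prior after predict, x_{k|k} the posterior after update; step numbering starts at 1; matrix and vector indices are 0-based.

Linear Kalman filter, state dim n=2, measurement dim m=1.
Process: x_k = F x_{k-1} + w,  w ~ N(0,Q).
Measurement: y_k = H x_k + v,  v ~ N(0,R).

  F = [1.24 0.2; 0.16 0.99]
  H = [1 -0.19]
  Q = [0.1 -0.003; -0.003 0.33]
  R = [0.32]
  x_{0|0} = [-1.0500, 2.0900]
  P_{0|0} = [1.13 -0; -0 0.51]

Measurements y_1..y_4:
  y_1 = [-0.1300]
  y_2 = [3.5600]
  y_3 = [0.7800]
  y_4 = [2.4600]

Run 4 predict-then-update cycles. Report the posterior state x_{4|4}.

x_post = [2.9834, 2.3102]

step 1: x^-=[-0.8840, 1.9011]  P^-=[1.8579 0.3222; 0.3222 0.8588]  S=[2.0865]  K=[0.8611; 0.0762]  nu=[1.1152]  x^+=[0.0763, 1.9861]  P^+=[0.3108 0.1853; 0.1853 0.8467]
step 2: x^-=[0.4919, 1.9784]  P^-=[0.7036 0.4596; 0.4596 1.2265]  S=[0.8932]  K=[0.6899; 0.2537]  nu=[3.4441]  x^+=[2.8680, 2.8522]  P^+=[0.2784 0.3033; 0.3033 1.1690]
step 3: x^-=[4.1268, 3.2826]  P^-=[0.7253 0.6657; 0.6657 1.5789]  S=[0.8493]  K=[0.7050; 0.4306]  nu=[-2.7231]  x^+=[2.2069, 2.1100]  P^+=[0.3031 0.4079; 0.4079 1.4214]
step 4: x^-=[3.1586, 2.4420]  P^-=[0.8252 0.8523; 0.8523 1.8601]  S=[0.8885]  K=[0.7465; 0.5615]  nu=[-0.2346]  x^+=[2.9834, 2.3102]  P^+=[0.3301 0.4799; 0.4799 1.5800]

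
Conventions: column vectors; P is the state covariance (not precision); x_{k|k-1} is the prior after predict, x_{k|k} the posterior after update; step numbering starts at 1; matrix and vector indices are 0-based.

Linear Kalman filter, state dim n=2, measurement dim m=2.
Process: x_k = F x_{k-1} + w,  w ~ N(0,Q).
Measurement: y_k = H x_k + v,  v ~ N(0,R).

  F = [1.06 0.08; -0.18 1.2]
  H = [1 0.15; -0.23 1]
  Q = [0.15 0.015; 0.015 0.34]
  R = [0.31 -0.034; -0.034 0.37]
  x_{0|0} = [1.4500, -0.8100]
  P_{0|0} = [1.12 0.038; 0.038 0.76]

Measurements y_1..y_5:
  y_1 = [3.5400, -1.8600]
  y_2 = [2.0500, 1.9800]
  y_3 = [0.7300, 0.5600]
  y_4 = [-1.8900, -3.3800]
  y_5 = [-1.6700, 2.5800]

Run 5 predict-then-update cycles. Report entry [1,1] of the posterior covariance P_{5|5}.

P_post[1,1] = 0.2291

step 1: x^-=[1.4722, -1.2330]  P^-=[1.4197 -0.0779; -0.0779 1.4543]  S=[1.7391 -0.2177; -0.2177 1.9352]  K=[0.7947 -0.1196; 0.1783 0.7808]  nu=[2.2527, -0.2884]  x^+=[3.2969, -1.0564]  P^+=[0.2524 -0.0132; -0.0132 0.2798]
step 2: x^-=[3.4102, -1.8612]  P^-=[0.4331 -0.0229; -0.0229 0.7568]  S=[0.7533 -0.0423; -0.0423 1.1603]  K=[0.5657 -0.0850; 0.1574 0.6625]  nu=[-1.0810, 4.6255]  x^+=[2.4054, 1.0333]  P^+=[0.1797 -0.0094; -0.0094 0.2376]
step 3: x^-=[2.6324, 0.8069]  P^-=[0.3518 -0.0083; -0.0083 0.6921]  S=[0.6749 -0.0191; -0.0191 1.0845]  K=[0.5174 -0.0731; 0.1597 0.6427]  nu=[-2.0234, 0.3585]  x^+=[1.5593, 0.7141]  P^+=[0.1639 -0.0069; -0.0069 0.2308]
step 4: x^-=[1.7100, 0.5763]  P^-=[0.3345 -0.0029; -0.0029 0.6806]  S=[0.6589 -0.0116; -0.0116 1.0696]  K=[0.5057 -0.0691; 0.1618 0.6387]  nu=[-3.6865, -3.5630]  x^+=[0.0919, -2.2960]  P^+=[0.1600 -0.0060; -0.0060 0.2294]
step 5: x^-=[-0.0863, -2.7717]  P^-=[0.3303 -0.0010; -0.0010 0.6782]  S=[0.6552 -0.0092; -0.0092 1.0661]  K=[0.5029 -0.0678; 0.1627 0.6377]  nu=[-1.1680, 5.3319]  x^+=[-1.0354, 0.4386]  P^+=[0.1590 -0.0056; -0.0056 0.2291]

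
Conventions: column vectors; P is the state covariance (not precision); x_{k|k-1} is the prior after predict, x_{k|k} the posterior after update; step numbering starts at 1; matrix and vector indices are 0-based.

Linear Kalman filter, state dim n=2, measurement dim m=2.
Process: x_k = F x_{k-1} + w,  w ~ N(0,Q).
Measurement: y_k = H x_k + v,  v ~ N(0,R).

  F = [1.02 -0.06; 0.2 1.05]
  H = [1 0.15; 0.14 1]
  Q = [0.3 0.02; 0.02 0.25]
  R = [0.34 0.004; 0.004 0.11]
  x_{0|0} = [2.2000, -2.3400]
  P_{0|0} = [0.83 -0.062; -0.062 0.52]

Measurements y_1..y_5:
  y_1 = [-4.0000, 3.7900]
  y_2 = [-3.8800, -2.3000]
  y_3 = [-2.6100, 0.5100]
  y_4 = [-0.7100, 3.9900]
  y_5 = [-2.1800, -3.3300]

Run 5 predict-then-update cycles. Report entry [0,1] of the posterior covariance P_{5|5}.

P_post[0,1] = -0.0244

step 1: x^-=[2.3844, -2.0170]  P^-=[1.1730 0.0909; 0.0909 0.8305]  S=[1.5589 0.3856; 0.3856 0.9889]  K=[0.7718 -0.0430; -0.0804 0.8840]  nu=[-6.0819, 5.4732]  x^+=[-2.5447, 3.3106]  P^+=[0.2681 -0.0392; -0.0392 0.1024]
step 2: x^-=[-2.7942, 2.9672]  P^-=[0.5841 0.0268; 0.0268 0.3572]  S=[0.9402 0.1667; 0.1667 0.4861]  K=[0.6239 0.0094; -0.0492 0.7593]  nu=[-1.5309, -4.8760]  x^+=[-3.7949, -0.6600]  P^+=[0.2162 -0.0267; -0.0267 0.0871]
step 3: x^-=[-3.8312, -1.4519]  P^-=[0.5285 0.0303; 0.0303 0.3434]  S=[0.8853 0.1604; 0.1604 0.4723]  K=[0.5989 0.0174; -0.0437 0.7510]  nu=[1.4390, 2.4983]  x^+=[-2.9260, 0.3614]  P^+=[0.2074 -0.0247; -0.0247 0.0859]
step 4: x^-=[-3.0062, -0.2057]  P^-=[0.5191 0.0307; 0.0307 0.3426]  S=[0.8761 0.1594; 0.1594 0.4714]  K=[0.5945 0.0183; -0.0428 0.7504]  nu=[2.3270, 4.6166]  x^+=[-1.5384, 3.1590]  P^+=[0.2059 -0.0244; -0.0244 0.0858]
step 5: x^-=[-1.7587, 3.0093]  P^-=[0.5175 0.0307; 0.0307 0.3426]  S=[0.8744 0.1592; 0.1592 0.4713]  K=[0.5937 0.0183; -0.0427 0.7504]  nu=[-0.8727, -6.0930]  x^+=[-2.3886, -1.5256]  P^+=[0.2056 -0.0244; -0.0244 0.0858]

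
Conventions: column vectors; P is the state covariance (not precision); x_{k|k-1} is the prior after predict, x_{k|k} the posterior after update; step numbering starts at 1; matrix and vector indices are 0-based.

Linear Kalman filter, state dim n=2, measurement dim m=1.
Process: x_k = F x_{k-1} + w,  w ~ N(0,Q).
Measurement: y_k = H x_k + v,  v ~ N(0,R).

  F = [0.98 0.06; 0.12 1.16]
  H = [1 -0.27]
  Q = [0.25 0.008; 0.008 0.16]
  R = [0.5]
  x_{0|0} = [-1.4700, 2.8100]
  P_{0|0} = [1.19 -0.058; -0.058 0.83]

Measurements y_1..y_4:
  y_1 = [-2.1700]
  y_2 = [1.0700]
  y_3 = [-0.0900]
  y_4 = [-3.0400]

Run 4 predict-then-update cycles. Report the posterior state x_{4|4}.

x_post = [-0.3403, 4.6186]

step 1: x^-=[-1.2720, 3.0832]  P^-=[1.3890 0.1394; 0.1394 1.2778]  S=[1.9069]  K=[0.7087; -0.1078]  nu=[-0.0655]  x^+=[-1.3184, 3.0903]  P^+=[0.4313 0.2851; 0.2851 1.2557]
step 2: x^-=[-1.1067, 3.4265]  P^-=[0.7023 0.4723; 0.4723 1.9352]  S=[1.0883]  K=[0.5281; -0.0461]  nu=[3.1018]  x^+=[0.5315, 3.2833]  P^+=[0.3987 0.4988; 0.4988 1.9329]
step 3: x^-=[0.7178, 3.8725]  P^-=[0.6986 0.7600; 0.7600 2.9055]  S=[0.9999]  K=[0.4934; -0.0244]  nu=[0.2377]  x^+=[0.8351, 3.8667]  P^+=[0.4552 0.7721; 0.7721 2.9049]
step 4: x^-=[1.0504, 4.5855]  P^-=[0.7884 1.1470; 1.1470 4.2903]  S=[0.9818]  K=[0.4876; -0.0116]  nu=[-2.8523]  x^+=[-0.3403, 4.6186]  P^+=[0.5550 1.1526; 1.1526 4.2902]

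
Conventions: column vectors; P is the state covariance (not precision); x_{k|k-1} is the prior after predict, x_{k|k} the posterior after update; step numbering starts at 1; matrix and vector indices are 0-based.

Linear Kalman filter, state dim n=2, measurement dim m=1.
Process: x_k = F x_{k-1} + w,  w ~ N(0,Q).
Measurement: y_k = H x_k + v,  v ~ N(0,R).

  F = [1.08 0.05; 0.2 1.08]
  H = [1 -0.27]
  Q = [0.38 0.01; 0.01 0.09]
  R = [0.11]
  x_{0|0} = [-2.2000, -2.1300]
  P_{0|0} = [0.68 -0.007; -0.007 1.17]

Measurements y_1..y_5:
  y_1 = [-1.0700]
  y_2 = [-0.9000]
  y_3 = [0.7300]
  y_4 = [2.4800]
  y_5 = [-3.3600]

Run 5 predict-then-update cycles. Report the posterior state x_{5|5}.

step 1: x^-=[-2.4825, -2.7404]  P^-=[1.1753 0.2118; 0.2118 1.4789]  S=[1.2787]  K=[0.8744; -0.1466]  nu=[0.6726]  x^+=[-1.8944, -2.8390]  P^+=[0.1976 0.3757; 0.3757 1.4514]
step 2: x^-=[-2.1879, -3.4450]  P^-=[0.6547 0.5731; 0.5731 1.9531]  S=[0.5976]  K=[0.8366; 0.0766]  nu=[0.3577]  x^+=[-1.8886, -3.4176]  P^+=[0.2364 0.5348; 0.5348 1.9496]
step 3: x^-=[-2.2106, -4.0687]  P^-=[0.7184 0.7955; 0.7955 2.6045]  S=[0.5887]  K=[0.8555; 0.1568]  nu=[1.8420]  x^+=[-0.6348, -3.7800]  P^+=[0.2876 0.7166; 0.7166 2.5901]
step 4: x^-=[-0.8746, -4.2094]  P^-=[0.7993 1.0549; 1.0549 3.4321]  S=[0.5898]  K=[0.8722; 0.2175]  nu=[2.2180]  x^+=[1.0601, -3.7270]  P^+=[0.3506 0.9431; 0.9431 3.4042]
step 5: x^-=[0.9585, -3.8131]  P^-=[0.8993 1.3790; 1.3790 4.4821]  S=[0.5914]  K=[0.8911; 0.2854]  nu=[-5.3481]  x^+=[-3.8069, -5.3397]  P^+=[0.4297 1.2286; 1.2286 4.4339]

x_post = [-3.8069, -5.3397]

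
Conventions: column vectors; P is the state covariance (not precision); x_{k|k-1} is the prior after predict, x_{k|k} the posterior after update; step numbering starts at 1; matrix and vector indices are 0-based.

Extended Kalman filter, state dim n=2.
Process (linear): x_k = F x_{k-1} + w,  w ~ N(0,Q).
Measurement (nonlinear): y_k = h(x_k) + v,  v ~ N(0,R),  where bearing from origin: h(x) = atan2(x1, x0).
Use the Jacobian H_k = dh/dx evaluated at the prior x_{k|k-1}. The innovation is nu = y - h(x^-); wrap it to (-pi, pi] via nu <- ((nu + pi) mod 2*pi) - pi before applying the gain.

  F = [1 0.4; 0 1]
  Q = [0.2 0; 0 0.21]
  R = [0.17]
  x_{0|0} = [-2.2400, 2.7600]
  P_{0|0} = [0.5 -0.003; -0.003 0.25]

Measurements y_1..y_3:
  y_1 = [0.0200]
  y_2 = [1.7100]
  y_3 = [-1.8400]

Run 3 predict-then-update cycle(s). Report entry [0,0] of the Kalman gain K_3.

K[0,0] = -0.6398

step 1: x^-=[-1.1360, 2.7600]  P^-=[0.7376 0.0970; 0.0970 0.4600]  H_jac=[-0.3098 -0.1275]  S=[0.2560]  K=[-0.9412; -0.3466]  nu=[-1.9413]  x^+=[0.6911, 3.4329]  P^+=[0.5109 0.0135; 0.0135 0.4293]
step 2: x^-=[2.0642, 3.4329]  P^-=[0.7903 0.1852; 0.1852 0.6393]  H_jac=[-0.2139 0.1286]  S=[0.2066]  K=[-0.7032; 0.2063]  nu=[0.6806]  x^+=[1.5856, 3.5733]  P^+=[0.6882 0.2152; 0.2152 0.6305]
step 3: x^-=[3.0149, 3.5733]  P^-=[1.1612 0.4674; 0.4674 0.8405]  H_jac=[-0.1635 0.1379]  S=[0.1959]  K=[-0.6398; 0.2017]  nu=[-2.7099]  x^+=[4.7487, 3.0266]  P^+=[1.0810 0.4926; 0.4926 0.8325]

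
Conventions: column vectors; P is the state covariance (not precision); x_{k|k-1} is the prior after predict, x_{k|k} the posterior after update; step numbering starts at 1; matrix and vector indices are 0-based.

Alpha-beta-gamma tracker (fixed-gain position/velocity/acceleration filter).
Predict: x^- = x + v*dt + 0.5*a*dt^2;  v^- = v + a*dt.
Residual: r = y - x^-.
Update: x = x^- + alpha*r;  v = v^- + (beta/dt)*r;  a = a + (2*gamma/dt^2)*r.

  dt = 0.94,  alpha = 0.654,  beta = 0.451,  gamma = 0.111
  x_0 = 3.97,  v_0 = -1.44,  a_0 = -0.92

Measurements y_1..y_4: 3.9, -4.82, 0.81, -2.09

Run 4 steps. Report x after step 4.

x_post = -3.0377

step 1: x_pred=2.2099  r=1.6901  x^+=3.3152  v^+=-1.4939  a^+=-0.4954
step 2: x_pred=1.6921  r=-6.5121  x^+=-2.5668  v^+=-5.0840  a^+=-2.1315
step 3: x_pred=-8.2875  r=9.0975  x^+=-2.3377  v^+=-2.7228  a^+=0.1542
step 4: x_pred=-4.8290  r=2.7390  x^+=-3.0377  v^+=-1.2637  a^+=0.8424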